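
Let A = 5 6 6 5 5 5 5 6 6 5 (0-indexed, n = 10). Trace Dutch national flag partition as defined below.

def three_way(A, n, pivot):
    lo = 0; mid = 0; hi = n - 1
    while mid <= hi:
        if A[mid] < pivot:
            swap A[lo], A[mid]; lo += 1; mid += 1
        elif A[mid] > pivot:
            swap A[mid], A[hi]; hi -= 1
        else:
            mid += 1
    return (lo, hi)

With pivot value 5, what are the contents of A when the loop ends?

5 5 5 5 5 5 6 6 6 6

lo=0 mid=0 hi=9
5=5: mid=1
6>5: swap(1,9), hi=8 ⇒ 5 5 6 5 5 5 5 6 6 6
5=5: mid=2
6>5: swap(2,8), hi=7 ⇒ 5 5 6 5 5 5 5 6 6 6
6>5: swap(2,7), hi=6 ⇒ 5 5 6 5 5 5 5 6 6 6
6>5: swap(2,6), hi=5 ⇒ 5 5 5 5 5 5 6 6 6 6
5=5: mid=3
5=5: mid=4
5=5: mid=5
5=5: mid=6
done. lo=0 hi=5; A=5 5 5 5 5 5 6 6 6 6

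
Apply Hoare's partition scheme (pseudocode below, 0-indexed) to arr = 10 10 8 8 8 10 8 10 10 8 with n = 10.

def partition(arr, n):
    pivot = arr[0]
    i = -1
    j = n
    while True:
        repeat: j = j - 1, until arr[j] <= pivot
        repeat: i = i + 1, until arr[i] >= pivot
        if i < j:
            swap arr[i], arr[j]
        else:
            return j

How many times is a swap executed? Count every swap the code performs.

pivot=10
j stops at 9 (8), i stops at 0 (10); swap ⇒ 8 10 8 8 8 10 8 10 10 10
j stops at 8 (10), i stops at 1 (10); swap ⇒ 8 10 8 8 8 10 8 10 10 10
j stops at 7 (10), i stops at 5 (10); swap ⇒ 8 10 8 8 8 10 8 10 10 10
j stops at 6, i stops at 7; i≥j ⇒ return 6. arr=8 10 8 8 8 10 8 10 10 10

3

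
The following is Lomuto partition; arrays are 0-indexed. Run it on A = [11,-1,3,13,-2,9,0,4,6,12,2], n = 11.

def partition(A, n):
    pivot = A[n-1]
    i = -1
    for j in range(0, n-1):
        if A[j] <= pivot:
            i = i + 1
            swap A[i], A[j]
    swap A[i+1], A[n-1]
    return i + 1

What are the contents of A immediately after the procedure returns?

[-1,-2,0,2,11,9,3,4,6,12,13]

pivot=2, i=-1
j=0: 11>2, skip
j=1: -1≤2, i=0, swap(0,1) ⇒ [-1,11,3,13,-2,9,0,4,6,12,2]
j=2: 3>2, skip
j=3: 13>2, skip
j=4: -2≤2, i=1, swap(1,4) ⇒ [-1,-2,3,13,11,9,0,4,6,12,2]
j=5: 9>2, skip
j=6: 0≤2, i=2, swap(2,6) ⇒ [-1,-2,0,13,11,9,3,4,6,12,2]
j=7: 4>2, skip
j=8: 6>2, skip
j=9: 12>2, skip
swap(3,10) ⇒ [-1,-2,0,2,11,9,3,4,6,12,13]; return 3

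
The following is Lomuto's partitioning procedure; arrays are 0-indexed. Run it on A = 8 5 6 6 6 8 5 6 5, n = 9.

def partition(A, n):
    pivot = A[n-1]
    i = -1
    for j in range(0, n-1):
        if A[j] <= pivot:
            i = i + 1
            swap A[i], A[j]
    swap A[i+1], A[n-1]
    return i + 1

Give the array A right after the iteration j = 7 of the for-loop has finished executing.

pivot = A[8] = 5; i = -1
j=0: A[0]=8 > 5 → no swap
j=1: A[1]=5 ≤ 5 → i=0, swap A[0],A[1] → 5 8 6 6 6 8 5 6 5
j=2: A[2]=6 > 5 → no swap
j=3: A[3]=6 > 5 → no swap
j=4: A[4]=6 > 5 → no swap
j=5: A[5]=8 > 5 → no swap
j=6: A[6]=5 ≤ 5 → i=1, swap A[1],A[6] → 5 5 6 6 6 8 8 6 5
j=7: A[7]=6 > 5 → no swap
(after j=7) A = 5 5 6 6 6 8 8 6 5

5 5 6 6 6 8 8 6 5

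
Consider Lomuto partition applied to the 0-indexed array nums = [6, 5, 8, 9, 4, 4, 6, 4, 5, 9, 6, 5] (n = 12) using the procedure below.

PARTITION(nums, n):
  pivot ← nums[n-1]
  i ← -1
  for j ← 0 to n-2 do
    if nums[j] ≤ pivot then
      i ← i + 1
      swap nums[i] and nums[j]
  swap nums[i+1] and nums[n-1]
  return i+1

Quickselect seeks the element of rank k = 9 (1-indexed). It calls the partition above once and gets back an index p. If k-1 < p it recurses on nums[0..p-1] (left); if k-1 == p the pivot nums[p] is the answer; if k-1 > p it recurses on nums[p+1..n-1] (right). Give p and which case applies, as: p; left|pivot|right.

pivot = nums[11] = 5; i = -1
j=0: nums[0]=6 > 5 → no swap
j=1: nums[1]=5 ≤ 5 → i=0, swap nums[0],nums[1] → [5, 6, 8, 9, 4, 4, 6, 4, 5, 9, 6, 5]
j=2: nums[2]=8 > 5 → no swap
j=3: nums[3]=9 > 5 → no swap
j=4: nums[4]=4 ≤ 5 → i=1, swap nums[1],nums[4] → [5, 4, 8, 9, 6, 4, 6, 4, 5, 9, 6, 5]
j=5: nums[5]=4 ≤ 5 → i=2, swap nums[2],nums[5] → [5, 4, 4, 9, 6, 8, 6, 4, 5, 9, 6, 5]
j=6: nums[6]=6 > 5 → no swap
j=7: nums[7]=4 ≤ 5 → i=3, swap nums[3],nums[7] → [5, 4, 4, 4, 6, 8, 6, 9, 5, 9, 6, 5]
j=8: nums[8]=5 ≤ 5 → i=4, swap nums[4],nums[8] → [5, 4, 4, 4, 5, 8, 6, 9, 6, 9, 6, 5]
j=9: nums[9]=9 > 5 → no swap
j=10: nums[10]=6 > 5 → no swap
final swap nums[5],nums[11] → [5, 4, 4, 4, 5, 5, 6, 9, 6, 9, 6, 8]; return 5
p = 5; k-1 = 8 > 5 ⇒ right

5; right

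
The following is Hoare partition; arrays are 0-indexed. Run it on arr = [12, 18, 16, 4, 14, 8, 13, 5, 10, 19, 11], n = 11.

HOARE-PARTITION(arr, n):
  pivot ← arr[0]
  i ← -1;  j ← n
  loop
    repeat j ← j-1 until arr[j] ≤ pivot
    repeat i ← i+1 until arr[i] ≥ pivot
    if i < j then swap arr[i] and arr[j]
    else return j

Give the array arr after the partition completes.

[11, 10, 5, 4, 8, 14, 13, 16, 18, 19, 12]

pivot = arr[0] = 12; i = -1, j = 11
j→10 (arr[10]=11≤12), i→0 (arr[0]=12≥12); i<j, swap → [11, 18, 16, 4, 14, 8, 13, 5, 10, 19, 12]
j→8 (arr[8]=10≤12), i→1 (arr[1]=18≥12); i<j, swap → [11, 10, 16, 4, 14, 8, 13, 5, 18, 19, 12]
j→7 (arr[7]=5≤12), i→2 (arr[2]=16≥12); i<j, swap → [11, 10, 5, 4, 14, 8, 13, 16, 18, 19, 12]
j→5 (arr[5]=8≤12), i→4 (arr[4]=14≥12); i<j, swap → [11, 10, 5, 4, 8, 14, 13, 16, 18, 19, 12]
j→4, i→5; i≥j, return j=4. arr = [11, 10, 5, 4, 8, 14, 13, 16, 18, 19, 12]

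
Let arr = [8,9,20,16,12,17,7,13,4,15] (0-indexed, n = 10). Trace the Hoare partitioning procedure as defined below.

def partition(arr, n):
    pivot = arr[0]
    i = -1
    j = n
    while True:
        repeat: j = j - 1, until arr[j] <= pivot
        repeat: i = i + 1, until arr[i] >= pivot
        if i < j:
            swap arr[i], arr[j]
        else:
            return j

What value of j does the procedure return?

pivot = arr[0] = 8; i = -1, j = 10
j→8 (arr[8]=4≤8), i→0 (arr[0]=8≥8); i<j, swap → [4,9,20,16,12,17,7,13,8,15]
j→6 (arr[6]=7≤8), i→1 (arr[1]=9≥8); i<j, swap → [4,7,20,16,12,17,9,13,8,15]
j→1, i→2; i≥j, return j=1. arr = [4,7,20,16,12,17,9,13,8,15]

1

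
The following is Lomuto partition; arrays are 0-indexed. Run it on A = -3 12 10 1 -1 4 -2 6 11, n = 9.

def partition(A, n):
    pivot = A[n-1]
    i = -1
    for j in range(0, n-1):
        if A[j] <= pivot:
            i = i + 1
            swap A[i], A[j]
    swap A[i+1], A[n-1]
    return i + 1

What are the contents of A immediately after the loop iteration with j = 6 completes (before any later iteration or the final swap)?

pivot=11, i=-1
j=0: -3≤11, i=0, swap(0,0) ⇒ -3 12 10 1 -1 4 -2 6 11
j=1: 12>11, skip
j=2: 10≤11, i=1, swap(1,2) ⇒ -3 10 12 1 -1 4 -2 6 11
j=3: 1≤11, i=2, swap(2,3) ⇒ -3 10 1 12 -1 4 -2 6 11
j=4: -1≤11, i=3, swap(3,4) ⇒ -3 10 1 -1 12 4 -2 6 11
j=5: 4≤11, i=4, swap(4,5) ⇒ -3 10 1 -1 4 12 -2 6 11
j=6: -2≤11, i=5, swap(5,6) ⇒ -3 10 1 -1 4 -2 12 6 11
(after j=6) A = -3 10 1 -1 4 -2 12 6 11

-3 10 1 -1 4 -2 12 6 11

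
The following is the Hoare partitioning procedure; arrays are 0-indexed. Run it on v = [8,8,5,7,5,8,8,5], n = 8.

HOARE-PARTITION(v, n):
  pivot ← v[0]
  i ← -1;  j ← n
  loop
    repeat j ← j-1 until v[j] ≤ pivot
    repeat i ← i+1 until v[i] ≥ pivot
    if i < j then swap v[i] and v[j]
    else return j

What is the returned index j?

pivot=8
j stops at 7 (5), i stops at 0 (8); swap ⇒ [5,8,5,7,5,8,8,8]
j stops at 6 (8), i stops at 1 (8); swap ⇒ [5,8,5,7,5,8,8,8]
j stops at 5, i stops at 5; i≥j ⇒ return 5. v=[5,8,5,7,5,8,8,8]

5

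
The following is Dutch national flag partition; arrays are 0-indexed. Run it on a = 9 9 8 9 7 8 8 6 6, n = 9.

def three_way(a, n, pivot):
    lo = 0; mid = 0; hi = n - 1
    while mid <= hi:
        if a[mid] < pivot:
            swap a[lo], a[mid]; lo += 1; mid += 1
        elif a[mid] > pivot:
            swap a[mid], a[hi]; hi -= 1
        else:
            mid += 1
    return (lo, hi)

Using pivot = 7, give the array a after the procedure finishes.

lo=0 mid=0 hi=8
9>7: swap(0,8), hi=7 ⇒ 6 9 8 9 7 8 8 6 9
6<7: swap(0,0), lo=1 mid=1 ⇒ 6 9 8 9 7 8 8 6 9
9>7: swap(1,7), hi=6 ⇒ 6 6 8 9 7 8 8 9 9
6<7: swap(1,1), lo=2 mid=2 ⇒ 6 6 8 9 7 8 8 9 9
8>7: swap(2,6), hi=5 ⇒ 6 6 8 9 7 8 8 9 9
8>7: swap(2,5), hi=4 ⇒ 6 6 8 9 7 8 8 9 9
8>7: swap(2,4), hi=3 ⇒ 6 6 7 9 8 8 8 9 9
7=7: mid=3
9>7: swap(3,3), hi=2 ⇒ 6 6 7 9 8 8 8 9 9
done. lo=2 hi=2; a=6 6 7 9 8 8 8 9 9

6 6 7 9 8 8 8 9 9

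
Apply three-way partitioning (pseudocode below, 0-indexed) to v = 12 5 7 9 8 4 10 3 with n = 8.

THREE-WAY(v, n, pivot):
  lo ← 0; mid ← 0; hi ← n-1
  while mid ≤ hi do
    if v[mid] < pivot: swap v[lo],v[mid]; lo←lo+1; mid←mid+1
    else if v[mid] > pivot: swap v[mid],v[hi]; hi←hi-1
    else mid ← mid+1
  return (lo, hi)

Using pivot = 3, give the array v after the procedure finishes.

3 7 9 8 4 10 5 12

pivot = 3; lo=0, mid=0, hi=7
v[mid]=12>3: swap v[0],v[7]; hi=6 → 3 5 7 9 8 4 10 12
v[mid]=3=3: mid=1
v[mid]=5>3: swap v[1],v[6]; hi=5 → 3 10 7 9 8 4 5 12
v[mid]=10>3: swap v[1],v[5]; hi=4 → 3 4 7 9 8 10 5 12
v[mid]=4>3: swap v[1],v[4]; hi=3 → 3 8 7 9 4 10 5 12
v[mid]=8>3: swap v[1],v[3]; hi=2 → 3 9 7 8 4 10 5 12
v[mid]=9>3: swap v[1],v[2]; hi=1 → 3 7 9 8 4 10 5 12
v[mid]=7>3: swap v[1],v[1]; hi=0 → 3 7 9 8 4 10 5 12
end: lo=0, hi=0; v = 3 7 9 8 4 10 5 12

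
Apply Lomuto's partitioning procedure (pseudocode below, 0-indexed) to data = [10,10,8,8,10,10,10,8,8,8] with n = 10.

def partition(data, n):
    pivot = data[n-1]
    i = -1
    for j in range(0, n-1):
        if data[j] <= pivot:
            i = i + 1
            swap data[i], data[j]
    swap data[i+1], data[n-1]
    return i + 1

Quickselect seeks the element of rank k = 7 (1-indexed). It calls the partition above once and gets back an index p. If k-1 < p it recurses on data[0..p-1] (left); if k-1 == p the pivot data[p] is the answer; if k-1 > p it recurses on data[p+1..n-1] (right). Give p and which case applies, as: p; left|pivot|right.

4; right

pivot = data[9] = 8; i = -1
j=0: data[0]=10 > 8 → no swap
j=1: data[1]=10 > 8 → no swap
j=2: data[2]=8 ≤ 8 → i=0, swap data[0],data[2] → [8,10,10,8,10,10,10,8,8,8]
j=3: data[3]=8 ≤ 8 → i=1, swap data[1],data[3] → [8,8,10,10,10,10,10,8,8,8]
j=4: data[4]=10 > 8 → no swap
j=5: data[5]=10 > 8 → no swap
j=6: data[6]=10 > 8 → no swap
j=7: data[7]=8 ≤ 8 → i=2, swap data[2],data[7] → [8,8,8,10,10,10,10,10,8,8]
j=8: data[8]=8 ≤ 8 → i=3, swap data[3],data[8] → [8,8,8,8,10,10,10,10,10,8]
final swap data[4],data[9] → [8,8,8,8,8,10,10,10,10,10]; return 4
p = 4; k-1 = 6 > 4 ⇒ right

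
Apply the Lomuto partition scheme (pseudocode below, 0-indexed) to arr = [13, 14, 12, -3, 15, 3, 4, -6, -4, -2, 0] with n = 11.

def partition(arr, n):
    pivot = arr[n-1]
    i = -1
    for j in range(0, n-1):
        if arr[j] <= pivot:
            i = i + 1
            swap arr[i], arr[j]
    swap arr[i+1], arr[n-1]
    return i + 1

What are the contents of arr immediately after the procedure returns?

[-3, -6, -4, -2, 0, 3, 4, 14, 12, 13, 15]

pivot=0, i=-1
j=0: 13>0, skip
j=1: 14>0, skip
j=2: 12>0, skip
j=3: -3≤0, i=0, swap(0,3) ⇒ [-3, 14, 12, 13, 15, 3, 4, -6, -4, -2, 0]
j=4: 15>0, skip
j=5: 3>0, skip
j=6: 4>0, skip
j=7: -6≤0, i=1, swap(1,7) ⇒ [-3, -6, 12, 13, 15, 3, 4, 14, -4, -2, 0]
j=8: -4≤0, i=2, swap(2,8) ⇒ [-3, -6, -4, 13, 15, 3, 4, 14, 12, -2, 0]
j=9: -2≤0, i=3, swap(3,9) ⇒ [-3, -6, -4, -2, 15, 3, 4, 14, 12, 13, 0]
swap(4,10) ⇒ [-3, -6, -4, -2, 0, 3, 4, 14, 12, 13, 15]; return 4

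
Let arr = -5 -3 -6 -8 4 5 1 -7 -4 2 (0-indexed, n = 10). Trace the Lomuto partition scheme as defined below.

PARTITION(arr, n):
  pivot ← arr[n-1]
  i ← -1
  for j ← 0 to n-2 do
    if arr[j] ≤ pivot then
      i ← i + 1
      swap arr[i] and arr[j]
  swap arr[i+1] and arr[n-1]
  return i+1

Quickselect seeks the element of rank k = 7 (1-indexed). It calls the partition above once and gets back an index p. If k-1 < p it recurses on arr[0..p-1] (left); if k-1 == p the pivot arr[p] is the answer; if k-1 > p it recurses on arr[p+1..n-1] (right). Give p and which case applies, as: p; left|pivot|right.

7; left

pivot = arr[9] = 2; i = -1
j=0: arr[0]=-5 ≤ 2 → i=0, swap arr[0],arr[0] (no change) → -5 -3 -6 -8 4 5 1 -7 -4 2
j=1: arr[1]=-3 ≤ 2 → i=1, swap arr[1],arr[1] (no change) → -5 -3 -6 -8 4 5 1 -7 -4 2
j=2: arr[2]=-6 ≤ 2 → i=2, swap arr[2],arr[2] (no change) → -5 -3 -6 -8 4 5 1 -7 -4 2
j=3: arr[3]=-8 ≤ 2 → i=3, swap arr[3],arr[3] (no change) → -5 -3 -6 -8 4 5 1 -7 -4 2
j=4: arr[4]=4 > 2 → no swap
j=5: arr[5]=5 > 2 → no swap
j=6: arr[6]=1 ≤ 2 → i=4, swap arr[4],arr[6] → -5 -3 -6 -8 1 5 4 -7 -4 2
j=7: arr[7]=-7 ≤ 2 → i=5, swap arr[5],arr[7] → -5 -3 -6 -8 1 -7 4 5 -4 2
j=8: arr[8]=-4 ≤ 2 → i=6, swap arr[6],arr[8] → -5 -3 -6 -8 1 -7 -4 5 4 2
final swap arr[7],arr[9] → -5 -3 -6 -8 1 -7 -4 2 4 5; return 7
p = 7; k-1 = 6 < 7 ⇒ left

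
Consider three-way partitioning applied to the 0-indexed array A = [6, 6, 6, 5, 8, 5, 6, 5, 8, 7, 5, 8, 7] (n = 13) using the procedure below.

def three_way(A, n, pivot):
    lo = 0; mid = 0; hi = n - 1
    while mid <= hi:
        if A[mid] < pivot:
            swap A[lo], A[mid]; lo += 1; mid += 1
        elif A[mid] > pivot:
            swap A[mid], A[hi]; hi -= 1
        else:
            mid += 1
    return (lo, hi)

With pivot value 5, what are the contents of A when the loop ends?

[5, 5, 5, 5, 8, 6, 6, 8, 7, 6, 8, 7, 6]

pivot = 5; lo=0, mid=0, hi=12
A[mid]=6>5: swap A[0],A[12]; hi=11 → [7, 6, 6, 5, 8, 5, 6, 5, 8, 7, 5, 8, 6]
A[mid]=7>5: swap A[0],A[11]; hi=10 → [8, 6, 6, 5, 8, 5, 6, 5, 8, 7, 5, 7, 6]
A[mid]=8>5: swap A[0],A[10]; hi=9 → [5, 6, 6, 5, 8, 5, 6, 5, 8, 7, 8, 7, 6]
A[mid]=5=5: mid=1
A[mid]=6>5: swap A[1],A[9]; hi=8 → [5, 7, 6, 5, 8, 5, 6, 5, 8, 6, 8, 7, 6]
A[mid]=7>5: swap A[1],A[8]; hi=7 → [5, 8, 6, 5, 8, 5, 6, 5, 7, 6, 8, 7, 6]
A[mid]=8>5: swap A[1],A[7]; hi=6 → [5, 5, 6, 5, 8, 5, 6, 8, 7, 6, 8, 7, 6]
A[mid]=5=5: mid=2
A[mid]=6>5: swap A[2],A[6]; hi=5 → [5, 5, 6, 5, 8, 5, 6, 8, 7, 6, 8, 7, 6]
A[mid]=6>5: swap A[2],A[5]; hi=4 → [5, 5, 5, 5, 8, 6, 6, 8, 7, 6, 8, 7, 6]
A[mid]=5=5: mid=3
A[mid]=5=5: mid=4
A[mid]=8>5: swap A[4],A[4]; hi=3 → [5, 5, 5, 5, 8, 6, 6, 8, 7, 6, 8, 7, 6]
end: lo=0, hi=3; A = [5, 5, 5, 5, 8, 6, 6, 8, 7, 6, 8, 7, 6]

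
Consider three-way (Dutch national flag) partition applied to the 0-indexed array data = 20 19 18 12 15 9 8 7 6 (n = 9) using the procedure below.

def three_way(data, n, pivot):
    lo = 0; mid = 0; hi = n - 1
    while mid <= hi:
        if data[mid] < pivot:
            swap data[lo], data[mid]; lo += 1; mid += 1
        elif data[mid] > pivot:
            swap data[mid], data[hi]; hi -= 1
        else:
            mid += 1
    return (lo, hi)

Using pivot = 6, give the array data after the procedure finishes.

6 18 12 15 9 8 7 19 20

lo=0 mid=0 hi=8
20>6: swap(0,8), hi=7 ⇒ 6 19 18 12 15 9 8 7 20
6=6: mid=1
19>6: swap(1,7), hi=6 ⇒ 6 7 18 12 15 9 8 19 20
7>6: swap(1,6), hi=5 ⇒ 6 8 18 12 15 9 7 19 20
8>6: swap(1,5), hi=4 ⇒ 6 9 18 12 15 8 7 19 20
9>6: swap(1,4), hi=3 ⇒ 6 15 18 12 9 8 7 19 20
15>6: swap(1,3), hi=2 ⇒ 6 12 18 15 9 8 7 19 20
12>6: swap(1,2), hi=1 ⇒ 6 18 12 15 9 8 7 19 20
18>6: swap(1,1), hi=0 ⇒ 6 18 12 15 9 8 7 19 20
done. lo=0 hi=0; data=6 18 12 15 9 8 7 19 20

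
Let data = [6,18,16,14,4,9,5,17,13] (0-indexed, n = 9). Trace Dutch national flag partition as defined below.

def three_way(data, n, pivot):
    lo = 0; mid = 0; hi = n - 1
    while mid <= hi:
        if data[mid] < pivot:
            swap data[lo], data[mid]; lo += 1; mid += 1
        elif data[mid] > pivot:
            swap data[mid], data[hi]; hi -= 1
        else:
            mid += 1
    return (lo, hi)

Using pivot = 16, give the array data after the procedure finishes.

pivot = 16; lo=0, mid=0, hi=8
data[mid]=6<16: swap data[0],data[0]; lo=1,mid=1 → [6,18,16,14,4,9,5,17,13]
data[mid]=18>16: swap data[1],data[8]; hi=7 → [6,13,16,14,4,9,5,17,18]
data[mid]=13<16: swap data[1],data[1]; lo=2,mid=2 → [6,13,16,14,4,9,5,17,18]
data[mid]=16=16: mid=3
data[mid]=14<16: swap data[2],data[3]; lo=3,mid=4 → [6,13,14,16,4,9,5,17,18]
data[mid]=4<16: swap data[3],data[4]; lo=4,mid=5 → [6,13,14,4,16,9,5,17,18]
data[mid]=9<16: swap data[4],data[5]; lo=5,mid=6 → [6,13,14,4,9,16,5,17,18]
data[mid]=5<16: swap data[5],data[6]; lo=6,mid=7 → [6,13,14,4,9,5,16,17,18]
data[mid]=17>16: swap data[7],data[7]; hi=6 → [6,13,14,4,9,5,16,17,18]
end: lo=6, hi=6; data = [6,13,14,4,9,5,16,17,18]

[6,13,14,4,9,5,16,17,18]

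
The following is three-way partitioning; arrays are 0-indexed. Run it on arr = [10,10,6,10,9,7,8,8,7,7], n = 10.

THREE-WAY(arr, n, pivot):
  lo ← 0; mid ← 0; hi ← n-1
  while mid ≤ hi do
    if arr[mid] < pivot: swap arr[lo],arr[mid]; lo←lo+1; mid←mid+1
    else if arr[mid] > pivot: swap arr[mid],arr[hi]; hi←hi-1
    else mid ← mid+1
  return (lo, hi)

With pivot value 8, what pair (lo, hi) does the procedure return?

pivot = 8; lo=0, mid=0, hi=9
arr[mid]=10>8: swap arr[0],arr[9]; hi=8 → [7,10,6,10,9,7,8,8,7,10]
arr[mid]=7<8: swap arr[0],arr[0]; lo=1,mid=1 → [7,10,6,10,9,7,8,8,7,10]
arr[mid]=10>8: swap arr[1],arr[8]; hi=7 → [7,7,6,10,9,7,8,8,10,10]
arr[mid]=7<8: swap arr[1],arr[1]; lo=2,mid=2 → [7,7,6,10,9,7,8,8,10,10]
arr[mid]=6<8: swap arr[2],arr[2]; lo=3,mid=3 → [7,7,6,10,9,7,8,8,10,10]
arr[mid]=10>8: swap arr[3],arr[7]; hi=6 → [7,7,6,8,9,7,8,10,10,10]
arr[mid]=8=8: mid=4
arr[mid]=9>8: swap arr[4],arr[6]; hi=5 → [7,7,6,8,8,7,9,10,10,10]
arr[mid]=8=8: mid=5
arr[mid]=7<8: swap arr[3],arr[5]; lo=4,mid=6 → [7,7,6,7,8,8,9,10,10,10]
end: lo=4, hi=5; arr = [7,7,6,7,8,8,9,10,10,10]

(4, 5)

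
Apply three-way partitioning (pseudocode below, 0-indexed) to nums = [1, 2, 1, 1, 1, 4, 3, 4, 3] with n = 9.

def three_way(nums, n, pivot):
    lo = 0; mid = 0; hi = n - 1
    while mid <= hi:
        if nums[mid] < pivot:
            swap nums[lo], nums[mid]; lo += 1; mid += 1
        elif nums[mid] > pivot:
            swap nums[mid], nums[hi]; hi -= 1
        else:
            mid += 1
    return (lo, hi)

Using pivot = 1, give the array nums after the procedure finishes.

[1, 1, 1, 1, 4, 3, 4, 3, 2]

pivot = 1; lo=0, mid=0, hi=8
nums[mid]=1=1: mid=1
nums[mid]=2>1: swap nums[1],nums[8]; hi=7 → [1, 3, 1, 1, 1, 4, 3, 4, 2]
nums[mid]=3>1: swap nums[1],nums[7]; hi=6 → [1, 4, 1, 1, 1, 4, 3, 3, 2]
nums[mid]=4>1: swap nums[1],nums[6]; hi=5 → [1, 3, 1, 1, 1, 4, 4, 3, 2]
nums[mid]=3>1: swap nums[1],nums[5]; hi=4 → [1, 4, 1, 1, 1, 3, 4, 3, 2]
nums[mid]=4>1: swap nums[1],nums[4]; hi=3 → [1, 1, 1, 1, 4, 3, 4, 3, 2]
nums[mid]=1=1: mid=2
nums[mid]=1=1: mid=3
nums[mid]=1=1: mid=4
end: lo=0, hi=3; nums = [1, 1, 1, 1, 4, 3, 4, 3, 2]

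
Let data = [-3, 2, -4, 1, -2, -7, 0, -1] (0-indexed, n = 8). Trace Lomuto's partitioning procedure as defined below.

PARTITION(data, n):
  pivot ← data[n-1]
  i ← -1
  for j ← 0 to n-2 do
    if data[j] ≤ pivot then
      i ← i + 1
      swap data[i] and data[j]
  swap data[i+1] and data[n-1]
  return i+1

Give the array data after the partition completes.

pivot=-1, i=-1
j=0: -3≤-1, i=0, swap(0,0) ⇒ [-3, 2, -4, 1, -2, -7, 0, -1]
j=1: 2>-1, skip
j=2: -4≤-1, i=1, swap(1,2) ⇒ [-3, -4, 2, 1, -2, -7, 0, -1]
j=3: 1>-1, skip
j=4: -2≤-1, i=2, swap(2,4) ⇒ [-3, -4, -2, 1, 2, -7, 0, -1]
j=5: -7≤-1, i=3, swap(3,5) ⇒ [-3, -4, -2, -7, 2, 1, 0, -1]
j=6: 0>-1, skip
swap(4,7) ⇒ [-3, -4, -2, -7, -1, 1, 0, 2]; return 4

[-3, -4, -2, -7, -1, 1, 0, 2]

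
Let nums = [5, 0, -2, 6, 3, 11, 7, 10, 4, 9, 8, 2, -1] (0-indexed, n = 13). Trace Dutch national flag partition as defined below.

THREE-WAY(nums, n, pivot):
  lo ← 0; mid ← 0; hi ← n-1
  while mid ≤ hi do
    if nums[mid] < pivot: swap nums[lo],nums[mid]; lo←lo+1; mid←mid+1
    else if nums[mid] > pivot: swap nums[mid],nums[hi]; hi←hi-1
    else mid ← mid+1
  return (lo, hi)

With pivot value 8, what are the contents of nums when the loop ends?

[5, 0, -2, 6, 3, -1, 7, 2, 4, 8, 9, 10, 11]

pivot = 8; lo=0, mid=0, hi=12
nums[mid]=5<8: swap nums[0],nums[0]; lo=1,mid=1 → [5, 0, -2, 6, 3, 11, 7, 10, 4, 9, 8, 2, -1]
nums[mid]=0<8: swap nums[1],nums[1]; lo=2,mid=2 → [5, 0, -2, 6, 3, 11, 7, 10, 4, 9, 8, 2, -1]
nums[mid]=-2<8: swap nums[2],nums[2]; lo=3,mid=3 → [5, 0, -2, 6, 3, 11, 7, 10, 4, 9, 8, 2, -1]
nums[mid]=6<8: swap nums[3],nums[3]; lo=4,mid=4 → [5, 0, -2, 6, 3, 11, 7, 10, 4, 9, 8, 2, -1]
nums[mid]=3<8: swap nums[4],nums[4]; lo=5,mid=5 → [5, 0, -2, 6, 3, 11, 7, 10, 4, 9, 8, 2, -1]
nums[mid]=11>8: swap nums[5],nums[12]; hi=11 → [5, 0, -2, 6, 3, -1, 7, 10, 4, 9, 8, 2, 11]
nums[mid]=-1<8: swap nums[5],nums[5]; lo=6,mid=6 → [5, 0, -2, 6, 3, -1, 7, 10, 4, 9, 8, 2, 11]
nums[mid]=7<8: swap nums[6],nums[6]; lo=7,mid=7 → [5, 0, -2, 6, 3, -1, 7, 10, 4, 9, 8, 2, 11]
nums[mid]=10>8: swap nums[7],nums[11]; hi=10 → [5, 0, -2, 6, 3, -1, 7, 2, 4, 9, 8, 10, 11]
nums[mid]=2<8: swap nums[7],nums[7]; lo=8,mid=8 → [5, 0, -2, 6, 3, -1, 7, 2, 4, 9, 8, 10, 11]
nums[mid]=4<8: swap nums[8],nums[8]; lo=9,mid=9 → [5, 0, -2, 6, 3, -1, 7, 2, 4, 9, 8, 10, 11]
nums[mid]=9>8: swap nums[9],nums[10]; hi=9 → [5, 0, -2, 6, 3, -1, 7, 2, 4, 8, 9, 10, 11]
nums[mid]=8=8: mid=10
end: lo=9, hi=9; nums = [5, 0, -2, 6, 3, -1, 7, 2, 4, 8, 9, 10, 11]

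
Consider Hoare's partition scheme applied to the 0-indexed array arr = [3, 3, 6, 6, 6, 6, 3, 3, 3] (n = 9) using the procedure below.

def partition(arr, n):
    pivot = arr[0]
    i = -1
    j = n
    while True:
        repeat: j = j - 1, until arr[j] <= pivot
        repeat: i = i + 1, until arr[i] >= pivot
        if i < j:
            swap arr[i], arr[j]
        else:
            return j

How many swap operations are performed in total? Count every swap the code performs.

3

pivot=3
j stops at 8 (3), i stops at 0 (3); swap ⇒ [3, 3, 6, 6, 6, 6, 3, 3, 3]
j stops at 7 (3), i stops at 1 (3); swap ⇒ [3, 3, 6, 6, 6, 6, 3, 3, 3]
j stops at 6 (3), i stops at 2 (6); swap ⇒ [3, 3, 3, 6, 6, 6, 6, 3, 3]
j stops at 2, i stops at 3; i≥j ⇒ return 2. arr=[3, 3, 3, 6, 6, 6, 6, 3, 3]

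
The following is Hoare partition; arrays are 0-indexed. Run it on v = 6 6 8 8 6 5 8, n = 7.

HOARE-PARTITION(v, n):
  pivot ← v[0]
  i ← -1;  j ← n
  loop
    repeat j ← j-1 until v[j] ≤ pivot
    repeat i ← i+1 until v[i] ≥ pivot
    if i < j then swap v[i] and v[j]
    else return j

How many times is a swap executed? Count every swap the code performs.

2

pivot=6
j stops at 5 (5), i stops at 0 (6); swap ⇒ 5 6 8 8 6 6 8
j stops at 4 (6), i stops at 1 (6); swap ⇒ 5 6 8 8 6 6 8
j stops at 1, i stops at 2; i≥j ⇒ return 1. v=5 6 8 8 6 6 8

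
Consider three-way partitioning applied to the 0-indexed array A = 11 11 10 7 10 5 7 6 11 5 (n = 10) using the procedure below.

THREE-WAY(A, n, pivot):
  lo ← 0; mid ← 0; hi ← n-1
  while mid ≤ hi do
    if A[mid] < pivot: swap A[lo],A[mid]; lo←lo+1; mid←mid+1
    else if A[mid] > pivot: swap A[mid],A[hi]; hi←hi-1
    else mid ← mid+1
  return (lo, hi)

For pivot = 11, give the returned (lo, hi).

lo=0 mid=0 hi=9
11=11: mid=1
11=11: mid=2
10<11: swap(0,2), lo=1 mid=3 ⇒ 10 11 11 7 10 5 7 6 11 5
7<11: swap(1,3), lo=2 mid=4 ⇒ 10 7 11 11 10 5 7 6 11 5
10<11: swap(2,4), lo=3 mid=5 ⇒ 10 7 10 11 11 5 7 6 11 5
5<11: swap(3,5), lo=4 mid=6 ⇒ 10 7 10 5 11 11 7 6 11 5
7<11: swap(4,6), lo=5 mid=7 ⇒ 10 7 10 5 7 11 11 6 11 5
6<11: swap(5,7), lo=6 mid=8 ⇒ 10 7 10 5 7 6 11 11 11 5
11=11: mid=9
5<11: swap(6,9), lo=7 mid=10 ⇒ 10 7 10 5 7 6 5 11 11 11
done. lo=7 hi=9; A=10 7 10 5 7 6 5 11 11 11

(7, 9)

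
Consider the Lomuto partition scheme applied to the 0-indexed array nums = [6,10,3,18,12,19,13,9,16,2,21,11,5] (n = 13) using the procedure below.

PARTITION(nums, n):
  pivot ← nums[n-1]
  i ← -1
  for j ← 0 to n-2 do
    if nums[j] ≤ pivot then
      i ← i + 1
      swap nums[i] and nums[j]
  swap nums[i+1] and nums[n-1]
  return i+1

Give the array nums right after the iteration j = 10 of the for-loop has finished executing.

[3,2,6,18,12,19,13,9,16,10,21,11,5]

pivot = nums[12] = 5; i = -1
j=0: nums[0]=6 > 5 → no swap
j=1: nums[1]=10 > 5 → no swap
j=2: nums[2]=3 ≤ 5 → i=0, swap nums[0],nums[2] → [3,10,6,18,12,19,13,9,16,2,21,11,5]
j=3: nums[3]=18 > 5 → no swap
j=4: nums[4]=12 > 5 → no swap
j=5: nums[5]=19 > 5 → no swap
j=6: nums[6]=13 > 5 → no swap
j=7: nums[7]=9 > 5 → no swap
j=8: nums[8]=16 > 5 → no swap
j=9: nums[9]=2 ≤ 5 → i=1, swap nums[1],nums[9] → [3,2,6,18,12,19,13,9,16,10,21,11,5]
j=10: nums[10]=21 > 5 → no swap
(after j=10) nums = [3,2,6,18,12,19,13,9,16,10,21,11,5]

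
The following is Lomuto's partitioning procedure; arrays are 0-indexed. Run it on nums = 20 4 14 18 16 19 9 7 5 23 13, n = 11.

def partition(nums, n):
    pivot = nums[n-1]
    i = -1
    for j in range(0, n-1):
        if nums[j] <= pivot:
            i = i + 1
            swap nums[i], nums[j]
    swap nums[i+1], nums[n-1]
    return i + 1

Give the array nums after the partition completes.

4 9 7 5 13 19 20 14 18 23 16

pivot = nums[10] = 13; i = -1
j=0: nums[0]=20 > 13 → no swap
j=1: nums[1]=4 ≤ 13 → i=0, swap nums[0],nums[1] → 4 20 14 18 16 19 9 7 5 23 13
j=2: nums[2]=14 > 13 → no swap
j=3: nums[3]=18 > 13 → no swap
j=4: nums[4]=16 > 13 → no swap
j=5: nums[5]=19 > 13 → no swap
j=6: nums[6]=9 ≤ 13 → i=1, swap nums[1],nums[6] → 4 9 14 18 16 19 20 7 5 23 13
j=7: nums[7]=7 ≤ 13 → i=2, swap nums[2],nums[7] → 4 9 7 18 16 19 20 14 5 23 13
j=8: nums[8]=5 ≤ 13 → i=3, swap nums[3],nums[8] → 4 9 7 5 16 19 20 14 18 23 13
j=9: nums[9]=23 > 13 → no swap
final swap nums[4],nums[10] → 4 9 7 5 13 19 20 14 18 23 16; return 4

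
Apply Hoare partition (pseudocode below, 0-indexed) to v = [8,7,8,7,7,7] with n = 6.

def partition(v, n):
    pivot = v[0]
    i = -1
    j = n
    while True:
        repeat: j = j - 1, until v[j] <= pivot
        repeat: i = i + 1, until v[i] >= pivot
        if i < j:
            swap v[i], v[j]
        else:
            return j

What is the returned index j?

pivot = v[0] = 8; i = -1, j = 6
j→5 (v[5]=7≤8), i→0 (v[0]=8≥8); i<j, swap → [7,7,8,7,7,8]
j→4 (v[4]=7≤8), i→2 (v[2]=8≥8); i<j, swap → [7,7,7,7,8,8]
j→3, i→4; i≥j, return j=3. v = [7,7,7,7,8,8]

3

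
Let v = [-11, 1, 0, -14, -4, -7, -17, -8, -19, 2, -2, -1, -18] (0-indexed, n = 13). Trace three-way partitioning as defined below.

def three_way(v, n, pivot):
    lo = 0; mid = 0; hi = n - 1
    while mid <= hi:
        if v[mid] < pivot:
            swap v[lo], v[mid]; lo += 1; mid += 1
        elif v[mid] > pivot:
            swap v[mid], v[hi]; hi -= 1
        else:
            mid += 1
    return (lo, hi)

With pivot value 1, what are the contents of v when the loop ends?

lo=0 mid=0 hi=12
-11<1: swap(0,0), lo=1 mid=1 ⇒ [-11, 1, 0, -14, -4, -7, -17, -8, -19, 2, -2, -1, -18]
1=1: mid=2
0<1: swap(1,2), lo=2 mid=3 ⇒ [-11, 0, 1, -14, -4, -7, -17, -8, -19, 2, -2, -1, -18]
-14<1: swap(2,3), lo=3 mid=4 ⇒ [-11, 0, -14, 1, -4, -7, -17, -8, -19, 2, -2, -1, -18]
-4<1: swap(3,4), lo=4 mid=5 ⇒ [-11, 0, -14, -4, 1, -7, -17, -8, -19, 2, -2, -1, -18]
-7<1: swap(4,5), lo=5 mid=6 ⇒ [-11, 0, -14, -4, -7, 1, -17, -8, -19, 2, -2, -1, -18]
-17<1: swap(5,6), lo=6 mid=7 ⇒ [-11, 0, -14, -4, -7, -17, 1, -8, -19, 2, -2, -1, -18]
-8<1: swap(6,7), lo=7 mid=8 ⇒ [-11, 0, -14, -4, -7, -17, -8, 1, -19, 2, -2, -1, -18]
-19<1: swap(7,8), lo=8 mid=9 ⇒ [-11, 0, -14, -4, -7, -17, -8, -19, 1, 2, -2, -1, -18]
2>1: swap(9,12), hi=11 ⇒ [-11, 0, -14, -4, -7, -17, -8, -19, 1, -18, -2, -1, 2]
-18<1: swap(8,9), lo=9 mid=10 ⇒ [-11, 0, -14, -4, -7, -17, -8, -19, -18, 1, -2, -1, 2]
-2<1: swap(9,10), lo=10 mid=11 ⇒ [-11, 0, -14, -4, -7, -17, -8, -19, -18, -2, 1, -1, 2]
-1<1: swap(10,11), lo=11 mid=12 ⇒ [-11, 0, -14, -4, -7, -17, -8, -19, -18, -2, -1, 1, 2]
done. lo=11 hi=11; v=[-11, 0, -14, -4, -7, -17, -8, -19, -18, -2, -1, 1, 2]

[-11, 0, -14, -4, -7, -17, -8, -19, -18, -2, -1, 1, 2]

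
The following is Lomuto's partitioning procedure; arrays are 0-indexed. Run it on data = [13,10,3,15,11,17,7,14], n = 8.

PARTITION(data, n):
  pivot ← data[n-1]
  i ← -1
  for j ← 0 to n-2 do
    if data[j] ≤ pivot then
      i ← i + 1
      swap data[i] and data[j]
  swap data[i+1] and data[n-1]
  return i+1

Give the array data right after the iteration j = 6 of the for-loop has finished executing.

pivot=14, i=-1
j=0: 13≤14, i=0, swap(0,0) ⇒ [13,10,3,15,11,17,7,14]
j=1: 10≤14, i=1, swap(1,1) ⇒ [13,10,3,15,11,17,7,14]
j=2: 3≤14, i=2, swap(2,2) ⇒ [13,10,3,15,11,17,7,14]
j=3: 15>14, skip
j=4: 11≤14, i=3, swap(3,4) ⇒ [13,10,3,11,15,17,7,14]
j=5: 17>14, skip
j=6: 7≤14, i=4, swap(4,6) ⇒ [13,10,3,11,7,17,15,14]
(after j=6) data = [13,10,3,11,7,17,15,14]

[13,10,3,11,7,17,15,14]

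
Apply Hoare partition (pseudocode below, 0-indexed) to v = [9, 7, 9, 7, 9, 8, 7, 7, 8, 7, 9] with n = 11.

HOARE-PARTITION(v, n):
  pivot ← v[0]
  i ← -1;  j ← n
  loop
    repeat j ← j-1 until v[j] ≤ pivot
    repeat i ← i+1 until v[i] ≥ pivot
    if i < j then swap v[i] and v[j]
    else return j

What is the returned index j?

pivot=9
j stops at 10 (9), i stops at 0 (9); swap ⇒ [9, 7, 9, 7, 9, 8, 7, 7, 8, 7, 9]
j stops at 9 (7), i stops at 2 (9); swap ⇒ [9, 7, 7, 7, 9, 8, 7, 7, 8, 9, 9]
j stops at 8 (8), i stops at 4 (9); swap ⇒ [9, 7, 7, 7, 8, 8, 7, 7, 9, 9, 9]
j stops at 7, i stops at 8; i≥j ⇒ return 7. v=[9, 7, 7, 7, 8, 8, 7, 7, 9, 9, 9]

7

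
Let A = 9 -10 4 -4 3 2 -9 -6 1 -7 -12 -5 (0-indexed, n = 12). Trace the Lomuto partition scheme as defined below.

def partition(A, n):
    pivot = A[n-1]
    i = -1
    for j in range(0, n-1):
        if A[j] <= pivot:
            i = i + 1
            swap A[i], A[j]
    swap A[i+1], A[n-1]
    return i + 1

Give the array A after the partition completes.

-10 -9 -6 -7 -12 -5 9 4 1 -4 3 2

pivot=-5, i=-1
j=0: 9>-5, skip
j=1: -10≤-5, i=0, swap(0,1) ⇒ -10 9 4 -4 3 2 -9 -6 1 -7 -12 -5
j=2: 4>-5, skip
j=3: -4>-5, skip
j=4: 3>-5, skip
j=5: 2>-5, skip
j=6: -9≤-5, i=1, swap(1,6) ⇒ -10 -9 4 -4 3 2 9 -6 1 -7 -12 -5
j=7: -6≤-5, i=2, swap(2,7) ⇒ -10 -9 -6 -4 3 2 9 4 1 -7 -12 -5
j=8: 1>-5, skip
j=9: -7≤-5, i=3, swap(3,9) ⇒ -10 -9 -6 -7 3 2 9 4 1 -4 -12 -5
j=10: -12≤-5, i=4, swap(4,10) ⇒ -10 -9 -6 -7 -12 2 9 4 1 -4 3 -5
swap(5,11) ⇒ -10 -9 -6 -7 -12 -5 9 4 1 -4 3 2; return 5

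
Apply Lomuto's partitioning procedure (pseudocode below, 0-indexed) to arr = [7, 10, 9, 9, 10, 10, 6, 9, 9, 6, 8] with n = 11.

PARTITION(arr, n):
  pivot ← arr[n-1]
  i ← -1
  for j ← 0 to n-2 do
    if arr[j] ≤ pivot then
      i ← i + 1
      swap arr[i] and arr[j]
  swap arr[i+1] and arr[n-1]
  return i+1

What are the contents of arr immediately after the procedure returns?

pivot=8, i=-1
j=0: 7≤8, i=0, swap(0,0) ⇒ [7, 10, 9, 9, 10, 10, 6, 9, 9, 6, 8]
j=1: 10>8, skip
j=2: 9>8, skip
j=3: 9>8, skip
j=4: 10>8, skip
j=5: 10>8, skip
j=6: 6≤8, i=1, swap(1,6) ⇒ [7, 6, 9, 9, 10, 10, 10, 9, 9, 6, 8]
j=7: 9>8, skip
j=8: 9>8, skip
j=9: 6≤8, i=2, swap(2,9) ⇒ [7, 6, 6, 9, 10, 10, 10, 9, 9, 9, 8]
swap(3,10) ⇒ [7, 6, 6, 8, 10, 10, 10, 9, 9, 9, 9]; return 3

[7, 6, 6, 8, 10, 10, 10, 9, 9, 9, 9]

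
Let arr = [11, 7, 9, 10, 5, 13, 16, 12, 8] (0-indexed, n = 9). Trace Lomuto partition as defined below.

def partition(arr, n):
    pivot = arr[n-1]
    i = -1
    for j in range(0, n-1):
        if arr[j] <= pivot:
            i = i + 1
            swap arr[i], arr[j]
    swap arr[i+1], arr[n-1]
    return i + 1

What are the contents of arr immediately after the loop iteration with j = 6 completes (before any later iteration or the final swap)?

pivot=8, i=-1
j=0: 11>8, skip
j=1: 7≤8, i=0, swap(0,1) ⇒ [7, 11, 9, 10, 5, 13, 16, 12, 8]
j=2: 9>8, skip
j=3: 10>8, skip
j=4: 5≤8, i=1, swap(1,4) ⇒ [7, 5, 9, 10, 11, 13, 16, 12, 8]
j=5: 13>8, skip
j=6: 16>8, skip
(after j=6) arr = [7, 5, 9, 10, 11, 13, 16, 12, 8]

[7, 5, 9, 10, 11, 13, 16, 12, 8]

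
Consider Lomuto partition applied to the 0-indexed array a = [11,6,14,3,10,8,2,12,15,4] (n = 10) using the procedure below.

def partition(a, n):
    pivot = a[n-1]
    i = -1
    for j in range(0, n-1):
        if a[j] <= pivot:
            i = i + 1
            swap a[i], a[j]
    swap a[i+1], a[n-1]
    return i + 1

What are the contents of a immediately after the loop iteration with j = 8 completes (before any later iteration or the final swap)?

pivot = a[9] = 4; i = -1
j=0: a[0]=11 > 4 → no swap
j=1: a[1]=6 > 4 → no swap
j=2: a[2]=14 > 4 → no swap
j=3: a[3]=3 ≤ 4 → i=0, swap a[0],a[3] → [3,6,14,11,10,8,2,12,15,4]
j=4: a[4]=10 > 4 → no swap
j=5: a[5]=8 > 4 → no swap
j=6: a[6]=2 ≤ 4 → i=1, swap a[1],a[6] → [3,2,14,11,10,8,6,12,15,4]
j=7: a[7]=12 > 4 → no swap
j=8: a[8]=15 > 4 → no swap
(after j=8) a = [3,2,14,11,10,8,6,12,15,4]

[3,2,14,11,10,8,6,12,15,4]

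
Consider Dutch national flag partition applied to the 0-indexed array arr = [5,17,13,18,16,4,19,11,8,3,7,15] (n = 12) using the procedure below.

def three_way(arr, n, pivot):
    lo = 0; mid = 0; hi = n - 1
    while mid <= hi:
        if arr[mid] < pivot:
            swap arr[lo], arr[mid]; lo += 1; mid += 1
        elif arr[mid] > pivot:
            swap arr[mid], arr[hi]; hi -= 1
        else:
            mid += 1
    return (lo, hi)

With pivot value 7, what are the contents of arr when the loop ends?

pivot = 7; lo=0, mid=0, hi=11
arr[mid]=5<7: swap arr[0],arr[0]; lo=1,mid=1 → [5,17,13,18,16,4,19,11,8,3,7,15]
arr[mid]=17>7: swap arr[1],arr[11]; hi=10 → [5,15,13,18,16,4,19,11,8,3,7,17]
arr[mid]=15>7: swap arr[1],arr[10]; hi=9 → [5,7,13,18,16,4,19,11,8,3,15,17]
arr[mid]=7=7: mid=2
arr[mid]=13>7: swap arr[2],arr[9]; hi=8 → [5,7,3,18,16,4,19,11,8,13,15,17]
arr[mid]=3<7: swap arr[1],arr[2]; lo=2,mid=3 → [5,3,7,18,16,4,19,11,8,13,15,17]
arr[mid]=18>7: swap arr[3],arr[8]; hi=7 → [5,3,7,8,16,4,19,11,18,13,15,17]
arr[mid]=8>7: swap arr[3],arr[7]; hi=6 → [5,3,7,11,16,4,19,8,18,13,15,17]
arr[mid]=11>7: swap arr[3],arr[6]; hi=5 → [5,3,7,19,16,4,11,8,18,13,15,17]
arr[mid]=19>7: swap arr[3],arr[5]; hi=4 → [5,3,7,4,16,19,11,8,18,13,15,17]
arr[mid]=4<7: swap arr[2],arr[3]; lo=3,mid=4 → [5,3,4,7,16,19,11,8,18,13,15,17]
arr[mid]=16>7: swap arr[4],arr[4]; hi=3 → [5,3,4,7,16,19,11,8,18,13,15,17]
end: lo=3, hi=3; arr = [5,3,4,7,16,19,11,8,18,13,15,17]

[5,3,4,7,16,19,11,8,18,13,15,17]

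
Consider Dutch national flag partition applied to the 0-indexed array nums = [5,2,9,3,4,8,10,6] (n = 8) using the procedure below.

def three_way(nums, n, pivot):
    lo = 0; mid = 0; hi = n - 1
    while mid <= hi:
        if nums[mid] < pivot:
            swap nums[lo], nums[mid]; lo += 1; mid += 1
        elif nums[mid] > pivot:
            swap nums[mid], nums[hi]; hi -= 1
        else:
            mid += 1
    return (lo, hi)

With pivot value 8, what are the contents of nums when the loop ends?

[5,2,6,3,4,8,10,9]

pivot = 8; lo=0, mid=0, hi=7
nums[mid]=5<8: swap nums[0],nums[0]; lo=1,mid=1 → [5,2,9,3,4,8,10,6]
nums[mid]=2<8: swap nums[1],nums[1]; lo=2,mid=2 → [5,2,9,3,4,8,10,6]
nums[mid]=9>8: swap nums[2],nums[7]; hi=6 → [5,2,6,3,4,8,10,9]
nums[mid]=6<8: swap nums[2],nums[2]; lo=3,mid=3 → [5,2,6,3,4,8,10,9]
nums[mid]=3<8: swap nums[3],nums[3]; lo=4,mid=4 → [5,2,6,3,4,8,10,9]
nums[mid]=4<8: swap nums[4],nums[4]; lo=5,mid=5 → [5,2,6,3,4,8,10,9]
nums[mid]=8=8: mid=6
nums[mid]=10>8: swap nums[6],nums[6]; hi=5 → [5,2,6,3,4,8,10,9]
end: lo=5, hi=5; nums = [5,2,6,3,4,8,10,9]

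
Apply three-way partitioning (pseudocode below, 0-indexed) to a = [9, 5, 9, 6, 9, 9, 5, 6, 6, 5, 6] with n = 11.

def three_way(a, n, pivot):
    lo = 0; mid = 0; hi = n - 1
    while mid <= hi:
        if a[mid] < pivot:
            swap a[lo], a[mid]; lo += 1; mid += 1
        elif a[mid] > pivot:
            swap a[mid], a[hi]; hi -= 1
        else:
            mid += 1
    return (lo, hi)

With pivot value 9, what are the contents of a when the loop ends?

[5, 6, 5, 6, 6, 5, 6, 9, 9, 9, 9]

lo=0 mid=0 hi=10
9=9: mid=1
5<9: swap(0,1), lo=1 mid=2 ⇒ [5, 9, 9, 6, 9, 9, 5, 6, 6, 5, 6]
9=9: mid=3
6<9: swap(1,3), lo=2 mid=4 ⇒ [5, 6, 9, 9, 9, 9, 5, 6, 6, 5, 6]
9=9: mid=5
9=9: mid=6
5<9: swap(2,6), lo=3 mid=7 ⇒ [5, 6, 5, 9, 9, 9, 9, 6, 6, 5, 6]
6<9: swap(3,7), lo=4 mid=8 ⇒ [5, 6, 5, 6, 9, 9, 9, 9, 6, 5, 6]
6<9: swap(4,8), lo=5 mid=9 ⇒ [5, 6, 5, 6, 6, 9, 9, 9, 9, 5, 6]
5<9: swap(5,9), lo=6 mid=10 ⇒ [5, 6, 5, 6, 6, 5, 9, 9, 9, 9, 6]
6<9: swap(6,10), lo=7 mid=11 ⇒ [5, 6, 5, 6, 6, 5, 6, 9, 9, 9, 9]
done. lo=7 hi=10; a=[5, 6, 5, 6, 6, 5, 6, 9, 9, 9, 9]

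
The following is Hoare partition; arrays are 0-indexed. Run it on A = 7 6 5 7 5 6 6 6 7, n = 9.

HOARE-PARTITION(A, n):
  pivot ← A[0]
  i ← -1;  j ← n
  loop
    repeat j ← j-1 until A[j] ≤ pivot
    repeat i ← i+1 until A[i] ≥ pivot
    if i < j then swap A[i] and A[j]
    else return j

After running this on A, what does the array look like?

pivot=7
j stops at 8 (7), i stops at 0 (7); swap ⇒ 7 6 5 7 5 6 6 6 7
j stops at 7 (6), i stops at 3 (7); swap ⇒ 7 6 5 6 5 6 6 7 7
j stops at 6, i stops at 7; i≥j ⇒ return 6. A=7 6 5 6 5 6 6 7 7

7 6 5 6 5 6 6 7 7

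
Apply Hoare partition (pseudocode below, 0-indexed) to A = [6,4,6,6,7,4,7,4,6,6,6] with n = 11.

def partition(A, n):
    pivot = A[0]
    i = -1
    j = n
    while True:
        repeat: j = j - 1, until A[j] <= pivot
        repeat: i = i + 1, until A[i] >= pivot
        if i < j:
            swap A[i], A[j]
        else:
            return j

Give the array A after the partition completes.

[6,4,6,6,4,4,7,7,6,6,6]

pivot = A[0] = 6; i = -1, j = 11
j→10 (A[10]=6≤6), i→0 (A[0]=6≥6); i<j, swap → [6,4,6,6,7,4,7,4,6,6,6]
j→9 (A[9]=6≤6), i→2 (A[2]=6≥6); i<j, swap → [6,4,6,6,7,4,7,4,6,6,6]
j→8 (A[8]=6≤6), i→3 (A[3]=6≥6); i<j, swap → [6,4,6,6,7,4,7,4,6,6,6]
j→7 (A[7]=4≤6), i→4 (A[4]=7≥6); i<j, swap → [6,4,6,6,4,4,7,7,6,6,6]
j→5, i→6; i≥j, return j=5. A = [6,4,6,6,4,4,7,7,6,6,6]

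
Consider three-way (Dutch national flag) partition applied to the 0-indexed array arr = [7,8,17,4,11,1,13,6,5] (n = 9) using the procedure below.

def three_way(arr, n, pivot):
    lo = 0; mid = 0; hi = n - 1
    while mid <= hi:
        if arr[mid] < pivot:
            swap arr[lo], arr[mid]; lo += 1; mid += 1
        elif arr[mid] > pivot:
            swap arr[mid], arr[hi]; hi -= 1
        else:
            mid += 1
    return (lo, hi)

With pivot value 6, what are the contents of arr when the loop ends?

pivot = 6; lo=0, mid=0, hi=8
arr[mid]=7>6: swap arr[0],arr[8]; hi=7 → [5,8,17,4,11,1,13,6,7]
arr[mid]=5<6: swap arr[0],arr[0]; lo=1,mid=1 → [5,8,17,4,11,1,13,6,7]
arr[mid]=8>6: swap arr[1],arr[7]; hi=6 → [5,6,17,4,11,1,13,8,7]
arr[mid]=6=6: mid=2
arr[mid]=17>6: swap arr[2],arr[6]; hi=5 → [5,6,13,4,11,1,17,8,7]
arr[mid]=13>6: swap arr[2],arr[5]; hi=4 → [5,6,1,4,11,13,17,8,7]
arr[mid]=1<6: swap arr[1],arr[2]; lo=2,mid=3 → [5,1,6,4,11,13,17,8,7]
arr[mid]=4<6: swap arr[2],arr[3]; lo=3,mid=4 → [5,1,4,6,11,13,17,8,7]
arr[mid]=11>6: swap arr[4],arr[4]; hi=3 → [5,1,4,6,11,13,17,8,7]
end: lo=3, hi=3; arr = [5,1,4,6,11,13,17,8,7]

[5,1,4,6,11,13,17,8,7]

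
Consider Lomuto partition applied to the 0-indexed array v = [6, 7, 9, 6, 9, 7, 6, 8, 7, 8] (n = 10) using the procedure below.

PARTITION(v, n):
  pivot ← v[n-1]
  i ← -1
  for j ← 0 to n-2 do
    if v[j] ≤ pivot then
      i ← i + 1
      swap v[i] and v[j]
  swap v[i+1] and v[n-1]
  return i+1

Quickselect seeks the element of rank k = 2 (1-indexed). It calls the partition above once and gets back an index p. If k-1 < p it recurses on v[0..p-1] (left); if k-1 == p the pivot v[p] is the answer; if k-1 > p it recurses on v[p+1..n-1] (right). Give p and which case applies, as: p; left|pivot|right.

pivot = v[9] = 8; i = -1
j=0: v[0]=6 ≤ 8 → i=0, swap v[0],v[0] (no change) → [6, 7, 9, 6, 9, 7, 6, 8, 7, 8]
j=1: v[1]=7 ≤ 8 → i=1, swap v[1],v[1] (no change) → [6, 7, 9, 6, 9, 7, 6, 8, 7, 8]
j=2: v[2]=9 > 8 → no swap
j=3: v[3]=6 ≤ 8 → i=2, swap v[2],v[3] → [6, 7, 6, 9, 9, 7, 6, 8, 7, 8]
j=4: v[4]=9 > 8 → no swap
j=5: v[5]=7 ≤ 8 → i=3, swap v[3],v[5] → [6, 7, 6, 7, 9, 9, 6, 8, 7, 8]
j=6: v[6]=6 ≤ 8 → i=4, swap v[4],v[6] → [6, 7, 6, 7, 6, 9, 9, 8, 7, 8]
j=7: v[7]=8 ≤ 8 → i=5, swap v[5],v[7] → [6, 7, 6, 7, 6, 8, 9, 9, 7, 8]
j=8: v[8]=7 ≤ 8 → i=6, swap v[6],v[8] → [6, 7, 6, 7, 6, 8, 7, 9, 9, 8]
final swap v[7],v[9] → [6, 7, 6, 7, 6, 8, 7, 8, 9, 9]; return 7
p = 7; k-1 = 1 < 7 ⇒ left

7; left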